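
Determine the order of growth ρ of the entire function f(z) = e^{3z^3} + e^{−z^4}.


Each summand is entire of order 3 and 4 respectively (as in the single-exponential case). The order of a sum is at most the max of the orders, so ρ ≤ 4. For the lower bound: on |z|=r choose arg z so that -1z^4 is real positive; then |e^{-1z^4}| = e^{1r^4} while |e^{3z^3}| ≤ e^{3r^3} = o(e^{1r^4}). So |f| ≥ e^{1r^4}(1 − o(1)) and ρ ≥ 4. Hence ρ = max(3, 4) = 4.
Therefore ρ = 4.

Order ρ = 4.


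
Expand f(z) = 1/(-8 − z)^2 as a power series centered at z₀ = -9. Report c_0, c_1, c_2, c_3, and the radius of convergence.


Let w = z − z₀, so z = z₀ + w.
Then -8 − z = -8 − (z₀ + w) = (-8 − z₀) − w = 1 − w.
f(z) = 1/(1 − w)^2 = (1/(1)^2) · (1 − w/(1))^{−2}.
By the binomial series (1−u)^{−2} = Σ_{n≥0} C(n+1, 1) u^n for |u|<1, with u = w/(1):
  c_n = C(n+1, 1) / (1)^(n+2).
  c_0 = 1/(1)^2 = 1.
  c_1 = 2/(1)^3 = 2.
  c_2 = 3/(1)^4 = 3.
  c_3 = 4/(1)^5 = 4.
The series is valid for |w/d| < 1, i.e. |z − z₀| < |d|.
Radius of convergence: R = |-8 − z₀| = |1| = 1 (distance from z₀ to the singularity z = -8).

c_0 = 1, c_1 = 2, c_2 = 3, c_3 = 4; R = 1.


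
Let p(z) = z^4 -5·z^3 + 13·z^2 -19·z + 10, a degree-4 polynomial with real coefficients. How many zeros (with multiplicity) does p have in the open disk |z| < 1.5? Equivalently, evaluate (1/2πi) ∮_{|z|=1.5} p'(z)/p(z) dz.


The zeros of p are: (1 + 2i), (1 - 2i), 1, 2.
Their magnitudes are: 2.236, 2.236, 1, 2.
Zeros with |z| < R = 1.5: 1.
Count = 1.
By the argument principle, (1/2πi) ∮_{|z|=R} p'(z)/p(z) dz equals exactly this count.

Number of zeros inside |z| < 1.5: 1.


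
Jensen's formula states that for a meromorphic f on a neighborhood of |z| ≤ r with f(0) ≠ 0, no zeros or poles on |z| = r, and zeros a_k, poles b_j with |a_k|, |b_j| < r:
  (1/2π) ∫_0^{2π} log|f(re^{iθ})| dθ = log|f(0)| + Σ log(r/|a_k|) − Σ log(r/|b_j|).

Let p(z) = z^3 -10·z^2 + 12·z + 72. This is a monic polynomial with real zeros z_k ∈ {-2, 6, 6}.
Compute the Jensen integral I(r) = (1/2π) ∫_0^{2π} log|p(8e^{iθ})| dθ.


Zeros: -2, 6, 6; r = 8.
Inside |z| < r: -2, 6, 6. Outside (|z| ≥ r): ∅.
p(0) = 72, so log|p(0)| = log(72) = 4.2767.
Apply Jensen: I(r) = log|p(0)| + Σ_k log(r/|z_k|), summed over zeros inside |z| < r.
  log(r/|z_k|) for z_k = -2: log(8/2) = 1.3863
  log(r/|z_k|) for z_k = 6: log(8/6) = 0.2877
  log(r/|z_k|) for z_k = 6: log(8/6) = 0.2877
Sum over inside zeros: 1.9617.
I(r) = log|p(0)| + (inside sum) = 4.2767 + 1.9617 = 6.2383.
Closed form (all zeros inside, monic): I(r) = n·log(r) = 3·log(8) = 6.2383. ✓

I(r) ≈ 6.2383.


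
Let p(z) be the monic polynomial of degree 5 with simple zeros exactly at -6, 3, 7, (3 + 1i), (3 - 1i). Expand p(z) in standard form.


The polynomial is p(z) = ∏_{α ∈ S} (z − α), where S = {-6, 3, 7, (3 + 1i), (3 - 1i)}.
Expanding the product yields: p(z) = z^5 -10·z^4 -5·z^3 + 320·z^2 -1146·z + 1260.
Note conjugate pairs combine to real quadratics: (z − (3+1i))(z − (3−1i)) = z² − 6z + 10.
The resulting polynomial has degree 5 and real coefficients as required.

p(z) = z^5 -10·z^4 -5·z^3 + 320·z^2 -1146·z + 1260.


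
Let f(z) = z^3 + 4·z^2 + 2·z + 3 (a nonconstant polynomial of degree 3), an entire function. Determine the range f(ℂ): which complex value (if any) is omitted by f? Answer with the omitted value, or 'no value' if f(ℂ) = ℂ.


Little Picard bounds the complement of f(ℂ) to at most one point.
For every w ∈ ℂ, the equation p(z) − w = 0 is a nonconstant polynomial in z and hence has at least one root by the fundamental theorem of algebra. So p is surjective onto ℂ, omitting no value.

Omitted value: no value.


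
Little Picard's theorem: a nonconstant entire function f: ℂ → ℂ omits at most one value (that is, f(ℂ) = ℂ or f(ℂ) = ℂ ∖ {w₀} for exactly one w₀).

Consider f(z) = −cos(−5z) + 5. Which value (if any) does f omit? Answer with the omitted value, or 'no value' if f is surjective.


Little Picard bounds the complement of f(ℂ) to at most one point.
cos is entire and surjective onto ℂ: for every w ∈ ℂ, cos(ζ) = w has a solution ζ ∈ ℂ (e.g., via the complex inverse arccos). With ζ = −5z this gives z = ζ/(-5). Then -1·cos(−5z) takes every value in -1·ℂ = ℂ, and adding 5 is a bijection of ℂ. So f is surjective and omits no value. (Note: only on the real line is cos bounded by [−1, 1].)

Omitted value: no value.


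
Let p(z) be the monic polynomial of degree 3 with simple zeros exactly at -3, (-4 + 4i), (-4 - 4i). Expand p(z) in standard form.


The polynomial is p(z) = ∏_{α ∈ S} (z − α), where S = {-3, (-4 + 4i), (-4 - 4i)}.
Expanding the product yields: p(z) = z^3 + 11·z^2 + 56·z + 96.
Note conjugate pairs combine to real quadratics: (z − (-4+4i))(z − (-4−4i)) = z² + 8z + 32.
The resulting polynomial has degree 3 and real coefficients as required.

p(z) = z^3 + 11·z^2 + 56·z + 96.


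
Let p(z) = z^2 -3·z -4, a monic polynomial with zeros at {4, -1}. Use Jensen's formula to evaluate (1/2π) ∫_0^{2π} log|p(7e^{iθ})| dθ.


Zeros: -1, 4; r = 7.
Inside |z| < r: -1, 4. Outside (|z| ≥ r): ∅.
p(0) = -4, so log|p(0)| = log(4) = 1.3863.
Apply Jensen: I(r) = log|p(0)| + Σ_k log(r/|z_k|), summed over zeros inside |z| < r.
  log(r/|z_k|) for z_k = 4: log(7/4) = 0.5596
  log(r/|z_k|) for z_k = -1: log(7/1) = 1.9459
Sum over inside zeros: 2.5055.
I(r) = log|p(0)| + (inside sum) = 1.3863 + 2.5055 = 3.8918.
Closed form (all zeros inside, monic): I(r) = n·log(r) = 2·log(7) = 3.8918. ✓

I(r) ≈ 3.8918.


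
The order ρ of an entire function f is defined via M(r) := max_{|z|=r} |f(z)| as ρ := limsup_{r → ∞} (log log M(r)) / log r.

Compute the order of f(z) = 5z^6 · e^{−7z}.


M(r) = max_{|z|=r} |5|·|z|^6·|e^{−7z}| = 5·r^6 · e^{7r^1} (the factors attain their maxima compatibly on |z|=r). Then log M(r) = log 5 + 6·log r + 7r^1, dominated by the last term, so log log M(r) ~ 1·log r. The polynomial factor 5z^6 contributes only a log r term and does not affect the order. ρ = 1.
Therefore ρ = 1.

Order ρ = 1.


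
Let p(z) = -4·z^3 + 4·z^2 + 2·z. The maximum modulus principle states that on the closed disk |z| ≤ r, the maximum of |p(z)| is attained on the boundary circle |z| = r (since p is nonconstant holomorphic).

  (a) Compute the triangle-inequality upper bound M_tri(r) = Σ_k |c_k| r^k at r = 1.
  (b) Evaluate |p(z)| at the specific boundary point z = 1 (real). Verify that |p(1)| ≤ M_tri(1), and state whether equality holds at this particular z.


Coefficients: c_0 = 0, c_1 = 2, c_2 = 4, c_3 = -4. Radius r = 1.
Part (a). Triangle bound: M_tri(r) = Σ_k |c_k| r^k
  = |0|·1^0 + |2|·1^1 + |4|·1^2 + |-4|·1^3
  = 0 + 2 + 4 + 4 = 10.
This bounds M(r) := max_{|z|=r} |p(z)| from above; equality holds iff all terms c_k z^k can be made to align in phase at a single z on |z|=r.
Part (b). At z = 1 (real, on the circle |z| = r):
  p(1) = (0)·1^0 + (2)·1^1 + (4)·1^2 + (-4)·1^3 = 2.
  |p(1)| = 2.
Check: |p(1)| = 2 ≤ 10 = M_tri(1). ✓ Equality does not hold at z = 1 (the coefficients have mixed signs, so the terms do not all align in phase there).

M_tri(1) = 10; |p(1)| = 2; equality at z=1: no.


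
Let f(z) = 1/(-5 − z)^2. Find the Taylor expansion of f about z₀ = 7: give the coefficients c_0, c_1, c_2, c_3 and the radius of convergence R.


Let w = z − z₀, so z = z₀ + w.
Then -5 − z = -5 − (z₀ + w) = (-5 − z₀) − w = -12 − w.
f(z) = 1/(-12 − w)^2 = (1/(-12)^2) · (1 − w/(-12))^{−2}.
By the binomial series (1−u)^{−2} = Σ_{n≥0} C(n+1, 1) u^n for |u|<1, with u = w/(-12):
  c_n = C(n+1, 1) / (-12)^(n+2).
  c_0 = 1/(-12)^2 = 1/144.
  c_1 = 2/(-12)^3 = -1/864.
  c_2 = 3/(-12)^4 = 1/6912.
  c_3 = 4/(-12)^5 = -1/62208.
The series is valid for |w/d| < 1, i.e. |z − z₀| < |d|.
Radius of convergence: R = |-5 − z₀| = |-12| = 12 (distance from z₀ to the singularity z = -5).

c_0 = 1/144, c_1 = -1/864, c_2 = 1/6912, c_3 = -1/62208; R = 12.


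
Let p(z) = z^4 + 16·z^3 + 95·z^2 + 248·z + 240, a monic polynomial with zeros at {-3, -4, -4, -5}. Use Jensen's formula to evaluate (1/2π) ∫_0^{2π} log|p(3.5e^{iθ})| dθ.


Zeros: -5, -4, -4, -3; r = 3.5.
Inside |z| < r: -3. Outside (|z| ≥ r): -5, -4, -4.
p(0) = 240, so log|p(0)| = log(240) = 5.4806.
Apply Jensen: I(r) = log|p(0)| + Σ_k log(r/|z_k|), summed over zeros inside |z| < r.
  log(r/|z_k|) for z_k = -3: log(3.5/3) = 0.1542
  Outside zeros (-5, -4, -4) contribute nothing to the Jensen sum.
Sum over inside zeros: 0.1542.
I(r) = log|p(0)| + (inside sum) = 5.4806 + 0.1542 = 5.6348.
Note: since some zeros are outside |z| ≤ r, the simplified n·log(r) form does NOT apply — only the inside zeros contribute.

I(r) ≈ 5.6348.


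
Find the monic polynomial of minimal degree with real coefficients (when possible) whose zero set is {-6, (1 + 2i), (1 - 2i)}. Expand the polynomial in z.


The polynomial is p(z) = ∏_{α ∈ S} (z − α), where S = {-6, (1 + 2i), (1 - 2i)}.
Expanding the product yields: p(z) = z^3 + 4·z^2 -7·z + 30.
Note conjugate pairs combine to real quadratics: (z − (1+2i))(z − (1−2i)) = z² − 2z + 5.
The resulting polynomial has degree 3 and real coefficients as required.

p(z) = z^3 + 4·z^2 -7·z + 30.


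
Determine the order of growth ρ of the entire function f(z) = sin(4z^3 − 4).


Write sin(w) = (e^{iw} ± e^{−iw})/(2 or 2i), so |sin(w)| ≤ e^{|w|}. With w = 4z^3 − 4, |w| ≤ 4r^3 + 4 on |z|=r, giving M(r) ≤ e^{4r^3 + 4} and ρ ≤ 3. For the lower bound, choose z on |z|=r with 4z^3 purely imaginary of modulus 4r^3; then |sin(4z^3 − 4)| grows like e^{4r^3}/2, so ρ ≥ 3. Hence ρ = 3.
Therefore ρ = 3.

Order ρ = 3.


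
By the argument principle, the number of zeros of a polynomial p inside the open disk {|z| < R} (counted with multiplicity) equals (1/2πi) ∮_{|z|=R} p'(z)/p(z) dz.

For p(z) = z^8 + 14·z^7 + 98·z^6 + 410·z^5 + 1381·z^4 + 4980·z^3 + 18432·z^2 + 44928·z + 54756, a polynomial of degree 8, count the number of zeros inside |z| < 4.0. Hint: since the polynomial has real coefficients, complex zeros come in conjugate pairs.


The zeros of p are: (2 + 3i), (2 - 3i), (-3 + 2i), (-3 - 2i), (-3 + 3i), (-3 - 3i), (-3 + 3i), (-3 - 3i).
Their magnitudes are: 3.606, 3.606, 3.606, 3.606, 4.243, 4.243, 4.243, 4.243.
Zeros with |z| < R = 4.0: (2 + 3i), (2 - 3i), (-3 + 2i), (-3 - 2i).
Count = 4.
By the argument principle, (1/2πi) ∮_{|z|=R} p'(z)/p(z) dz equals exactly this count.

Number of zeros inside |z| < 4.0: 4.


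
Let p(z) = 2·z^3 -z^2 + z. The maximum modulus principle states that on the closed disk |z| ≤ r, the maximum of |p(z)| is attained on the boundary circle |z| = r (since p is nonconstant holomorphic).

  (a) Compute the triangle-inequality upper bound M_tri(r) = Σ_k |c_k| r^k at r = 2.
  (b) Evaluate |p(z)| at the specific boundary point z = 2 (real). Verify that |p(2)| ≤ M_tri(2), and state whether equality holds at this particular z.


Coefficients: c_0 = 0, c_1 = 1, c_2 = -1, c_3 = 2. Radius r = 2.
Part (a). Triangle bound: M_tri(r) = Σ_k |c_k| r^k
  = |0|·2^0 + |1|·2^1 + |-1|·2^2 + |2|·2^3
  = 0 + 2 + 4 + 16 = 22.
This bounds M(r) := max_{|z|=r} |p(z)| from above; equality holds iff all terms c_k z^k can be made to align in phase at a single z on |z|=r.
Part (b). At z = 2 (real, on the circle |z| = r):
  p(2) = (0)·2^0 + (1)·2^1 + (-1)·2^2 + (2)·2^3 = 14.
  |p(2)| = 14.
Check: |p(2)| = 14 ≤ 22 = M_tri(2). ✓ Equality does not hold at z = 2 (the coefficients have mixed signs, so the terms do not all align in phase there).

M_tri(2) = 22; |p(2)| = 14; equality at z=2: no.


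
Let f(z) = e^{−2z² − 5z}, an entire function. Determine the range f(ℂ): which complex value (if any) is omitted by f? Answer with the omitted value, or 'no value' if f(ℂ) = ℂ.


Little Picard bounds the complement of f(ℂ) to at most one point.
The exponent g(z) = −2z² − 5z is a nonconstant polynomial, hence surjective onto ℂ. So e^{g(z)} takes every value in {e^w : w ∈ ℂ} = ℂ ∖ {0}. Adding 0 shifts the range to ℂ ∖ {0}. f omits exactly 0.

Omitted value: 0.


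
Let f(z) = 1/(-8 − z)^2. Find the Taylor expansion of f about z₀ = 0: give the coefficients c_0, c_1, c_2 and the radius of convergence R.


Let w = z − z₀, so z = z₀ + w.
Then -8 − z = -8 − (z₀ + w) = (-8 − z₀) − w = -8 − w.
f(z) = 1/(-8 − w)^2 = (1/(-8)^2) · (1 − w/(-8))^{−2}.
By the binomial series (1−u)^{−2} = Σ_{n≥0} C(n+1, 1) u^n for |u|<1, with u = w/(-8):
  c_n = C(n+1, 1) / (-8)^(n+2).
  c_0 = 1/(-8)^2 = 1/64.
  c_1 = 2/(-8)^3 = -1/256.
  c_2 = 3/(-8)^4 = 3/4096.
The series is valid for |w/d| < 1, i.e. |z − z₀| < |d|.
Radius of convergence: R = |-8 − z₀| = |-8| = 8 (distance from z₀ to the singularity z = -8).

c_0 = 1/64, c_1 = -1/256, c_2 = 3/4096; R = 8.


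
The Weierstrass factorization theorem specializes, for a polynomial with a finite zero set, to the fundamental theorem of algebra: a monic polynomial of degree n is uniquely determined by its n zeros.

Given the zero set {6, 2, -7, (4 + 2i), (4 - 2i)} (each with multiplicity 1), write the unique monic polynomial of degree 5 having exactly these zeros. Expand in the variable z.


The polynomial is p(z) = ∏_{α ∈ S} (z − α), where S = {6, 2, -7, (4 + 2i), (4 - 2i)}.
Expanding the product yields: p(z) = z^5 -9·z^4 -16·z^3 + 416·z^2 -1552·z + 1680.
Note conjugate pairs combine to real quadratics: (z − (4+2i))(z − (4−2i)) = z² − 8z + 20.
The resulting polynomial has degree 5 and real coefficients as required.

p(z) = z^5 -9·z^4 -16·z^3 + 416·z^2 -1552·z + 1680.


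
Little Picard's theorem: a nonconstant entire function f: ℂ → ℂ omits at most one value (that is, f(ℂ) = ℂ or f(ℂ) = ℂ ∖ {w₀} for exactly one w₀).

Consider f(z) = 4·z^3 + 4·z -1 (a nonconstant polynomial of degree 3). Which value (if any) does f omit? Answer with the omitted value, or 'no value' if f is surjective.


Little Picard bounds the complement of f(ℂ) to at most one point.
For every w ∈ ℂ, the equation p(z) − w = 0 is a nonconstant polynomial in z and hence has at least one root by the fundamental theorem of algebra. So p is surjective onto ℂ, omitting no value.

Omitted value: no value.


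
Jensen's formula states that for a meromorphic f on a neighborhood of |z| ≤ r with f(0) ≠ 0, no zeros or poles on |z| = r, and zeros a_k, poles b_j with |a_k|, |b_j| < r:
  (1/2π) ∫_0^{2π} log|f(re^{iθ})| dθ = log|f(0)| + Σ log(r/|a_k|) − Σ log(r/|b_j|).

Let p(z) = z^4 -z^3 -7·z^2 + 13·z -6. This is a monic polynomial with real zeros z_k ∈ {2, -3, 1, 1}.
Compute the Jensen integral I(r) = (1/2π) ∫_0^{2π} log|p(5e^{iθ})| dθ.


Zeros: -3, 1, 1, 2; r = 5.
Inside |z| < r: -3, 1, 1, 2. Outside (|z| ≥ r): ∅.
p(0) = -6, so log|p(0)| = log(6) = 1.7918.
Apply Jensen: I(r) = log|p(0)| + Σ_k log(r/|z_k|), summed over zeros inside |z| < r.
  log(r/|z_k|) for z_k = 2: log(5/2) = 0.9163
  log(r/|z_k|) for z_k = -3: log(5/3) = 0.5108
  log(r/|z_k|) for z_k = 1: log(5/1) = 1.6094
  log(r/|z_k|) for z_k = 1: log(5/1) = 1.6094
Sum over inside zeros: 4.6460.
I(r) = log|p(0)| + (inside sum) = 1.7918 + 4.6460 = 6.4378.
Closed form (all zeros inside, monic): I(r) = n·log(r) = 4·log(5) = 6.4378. ✓

I(r) ≈ 6.4378.


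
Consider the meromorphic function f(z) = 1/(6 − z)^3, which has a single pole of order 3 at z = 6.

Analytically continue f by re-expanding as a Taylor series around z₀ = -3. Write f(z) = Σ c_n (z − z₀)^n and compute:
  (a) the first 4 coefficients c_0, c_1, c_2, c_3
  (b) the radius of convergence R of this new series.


Let w = z − z₀, so z = z₀ + w.
Then 6 − z = 6 − (z₀ + w) = (6 − z₀) − w = 9 − w.
f(z) = 1/(9 − w)^3 = (1/(9)^3) · (1 − w/(9))^{−3}.
By the binomial series (1−u)^{−3} = Σ_{n≥0} C(n+2, 2) u^n for |u|<1, with u = w/(9):
  c_n = C(n+2, 2) / (9)^(n+3).
  c_0 = 1/(9)^3 = 1/729.
  c_1 = 3/(9)^4 = 1/2187.
  c_2 = 6/(9)^5 = 2/19683.
  c_3 = 10/(9)^6 = 10/531441.
The series is valid for |w/d| < 1, i.e. |z − z₀| < |d|.
Radius of convergence: R = |6 − z₀| = |9| = 9 (distance from z₀ to the singularity z = 6).

c_0 = 1/729, c_1 = 1/2187, c_2 = 2/19683, c_3 = 10/531441; R = 9.


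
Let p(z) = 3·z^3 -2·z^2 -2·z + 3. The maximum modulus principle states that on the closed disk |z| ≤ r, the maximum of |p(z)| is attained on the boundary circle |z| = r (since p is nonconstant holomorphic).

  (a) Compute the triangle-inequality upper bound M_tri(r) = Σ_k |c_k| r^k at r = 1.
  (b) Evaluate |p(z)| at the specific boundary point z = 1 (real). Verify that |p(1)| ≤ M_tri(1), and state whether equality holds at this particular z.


Coefficients: c_0 = 3, c_1 = -2, c_2 = -2, c_3 = 3. Radius r = 1.
Part (a). Triangle bound: M_tri(r) = Σ_k |c_k| r^k
  = |3|·1^0 + |-2|·1^1 + |-2|·1^2 + |3|·1^3
  = 3 + 2 + 2 + 3 = 10.
This bounds M(r) := max_{|z|=r} |p(z)| from above; equality holds iff all terms c_k z^k can be made to align in phase at a single z on |z|=r.
Part (b). At z = 1 (real, on the circle |z| = r):
  p(1) = (3)·1^0 + (-2)·1^1 + (-2)·1^2 + (3)·1^3 = 2.
  |p(1)| = 2.
Check: |p(1)| = 2 ≤ 10 = M_tri(1). ✓ Equality does not hold at z = 1 (the coefficients have mixed signs, so the terms do not all align in phase there).

M_tri(1) = 10; |p(1)| = 2; equality at z=1: no.


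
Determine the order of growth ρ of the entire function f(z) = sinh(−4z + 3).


sinh(w) is a linear combination of e^{iw} and e^{−iw} (or e^w, e^{−w} in the hyperbolic case), so |sinh(w)| ≤ e^{|w|}. With w = −4z + 3, |w| ≤ 4|z| + 3 = 4r + 3 on |z| = r, giving M(r) ≤ e^{4r + 3}, so ρ ≤ 1. On a suitable ray (z = it for sin/cos; z = t for sinh/cosh, t real → ∞), |sinh(−4z + 3)| grows like e^{4|t|}/2, so ρ ≥ 1. Hence ρ = 1.
Therefore ρ = 1.

Order ρ = 1.


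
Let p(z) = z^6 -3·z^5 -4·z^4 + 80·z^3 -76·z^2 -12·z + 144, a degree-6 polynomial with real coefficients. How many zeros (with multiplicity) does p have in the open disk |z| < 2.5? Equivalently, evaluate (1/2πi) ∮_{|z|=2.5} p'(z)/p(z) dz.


The zeros of p are: -1, (1 + 1i), (1 - 1i), -4, (3 + 3i), (3 - 3i).
Their magnitudes are: 1, 1.414, 1.414, 4, 4.243, 4.243.
Zeros with |z| < R = 2.5: -1, (1 + 1i), (1 - 1i).
Count = 3.
By the argument principle, (1/2πi) ∮_{|z|=R} p'(z)/p(z) dz equals exactly this count.

Number of zeros inside |z| < 2.5: 3.


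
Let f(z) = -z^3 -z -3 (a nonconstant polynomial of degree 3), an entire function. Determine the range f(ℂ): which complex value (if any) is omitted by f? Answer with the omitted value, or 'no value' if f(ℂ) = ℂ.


Little Picard bounds the complement of f(ℂ) to at most one point.
For every w ∈ ℂ, the equation p(z) − w = 0 is a nonconstant polynomial in z and hence has at least one root by the fundamental theorem of algebra. So p is surjective onto ℂ, omitting no value.

Omitted value: no value.


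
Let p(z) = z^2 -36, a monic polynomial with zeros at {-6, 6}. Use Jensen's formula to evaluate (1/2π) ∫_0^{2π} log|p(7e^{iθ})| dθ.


Zeros: -6, 6; r = 7.
Inside |z| < r: -6, 6. Outside (|z| ≥ r): ∅.
p(0) = -36, so log|p(0)| = log(36) = 3.5835.
Apply Jensen: I(r) = log|p(0)| + Σ_k log(r/|z_k|), summed over zeros inside |z| < r.
  log(r/|z_k|) for z_k = -6: log(7/6) = 0.1542
  log(r/|z_k|) for z_k = 6: log(7/6) = 0.1542
Sum over inside zeros: 0.3083.
I(r) = log|p(0)| + (inside sum) = 3.5835 + 0.3083 = 3.8918.
Closed form (all zeros inside, monic): I(r) = n·log(r) = 2·log(7) = 3.8918. ✓

I(r) ≈ 3.8918.


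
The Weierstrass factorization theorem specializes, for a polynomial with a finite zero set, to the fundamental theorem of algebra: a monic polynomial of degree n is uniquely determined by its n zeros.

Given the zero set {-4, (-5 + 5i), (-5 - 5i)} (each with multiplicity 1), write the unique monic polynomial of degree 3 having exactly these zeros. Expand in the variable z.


The polynomial is p(z) = ∏_{α ∈ S} (z − α), where S = {-4, (-5 + 5i), (-5 - 5i)}.
Expanding the product yields: p(z) = z^3 + 14·z^2 + 90·z + 200.
Note conjugate pairs combine to real quadratics: (z − (-5+5i))(z − (-5−5i)) = z² + 10z + 50.
The resulting polynomial has degree 3 and real coefficients as required.

p(z) = z^3 + 14·z^2 + 90·z + 200.


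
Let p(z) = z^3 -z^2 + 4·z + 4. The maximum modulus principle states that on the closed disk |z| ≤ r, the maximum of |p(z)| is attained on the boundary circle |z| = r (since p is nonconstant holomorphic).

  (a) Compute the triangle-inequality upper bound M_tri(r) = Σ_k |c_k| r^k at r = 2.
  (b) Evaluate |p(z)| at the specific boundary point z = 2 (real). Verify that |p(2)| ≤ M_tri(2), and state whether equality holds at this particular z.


Coefficients: c_0 = 4, c_1 = 4, c_2 = -1, c_3 = 1. Radius r = 2.
Part (a). Triangle bound: M_tri(r) = Σ_k |c_k| r^k
  = |4|·2^0 + |4|·2^1 + |-1|·2^2 + |1|·2^3
  = 4 + 8 + 4 + 8 = 24.
This bounds M(r) := max_{|z|=r} |p(z)| from above; equality holds iff all terms c_k z^k can be made to align in phase at a single z on |z|=r.
Part (b). At z = 2 (real, on the circle |z| = r):
  p(2) = (4)·2^0 + (4)·2^1 + (-1)·2^2 + (1)·2^3 = 16.
  |p(2)| = 16.
Check: |p(2)| = 16 ≤ 24 = M_tri(2). ✓ Equality does not hold at z = 2 (the coefficients have mixed signs, so the terms do not all align in phase there).

M_tri(2) = 24; |p(2)| = 16; equality at z=2: no.


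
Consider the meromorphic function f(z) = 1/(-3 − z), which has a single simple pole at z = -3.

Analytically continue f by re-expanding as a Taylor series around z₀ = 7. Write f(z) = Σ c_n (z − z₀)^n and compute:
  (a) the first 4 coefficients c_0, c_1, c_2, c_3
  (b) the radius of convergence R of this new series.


Let w = z − z₀, so z = z₀ + w.
Then -3 − z = -3 − (z₀ + w) = (-3 − z₀) − w = -10 − w.
f(z) = 1/(-10 − w) = (1/(-10)) · 1/(1 − w/(-10)) = Σ_{n≥0} w^n / (-10)^(n+1).
So c_n = 1/(-10)^(n+1):
  c_0 = 1/(-10)^1 = -1/10.
  c_1 = 1/(-10)^2 = 1/100.
  c_2 = 1/(-10)^3 = -1/1000.
  c_3 = 1/(-10)^4 = 1/10000.
The series is valid for |w/d| < 1, i.e. |z − z₀| < |d|.
Radius of convergence: R = |-3 − z₀| = |-10| = 10 (distance from z₀ to the singularity z = -3).

c_0 = -1/10, c_1 = 1/100, c_2 = -1/1000, c_3 = 1/10000; R = 10.


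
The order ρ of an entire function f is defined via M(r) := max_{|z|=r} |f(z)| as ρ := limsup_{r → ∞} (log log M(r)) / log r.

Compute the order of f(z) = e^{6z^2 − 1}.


|e^{6z^2 − 1}| = e^{Re(6·z^2) + -1} ≤ e^{6|z|^2 + -1} = e^{6r^2 + -1} on |z| = r, so ρ ≤ 2. Choosing z on |z|=r so that 6·z^2 is real positive (always possible by picking arg z appropriately) gives |f(z)| = e^{6r^2 + -1}, matching the bound. The additive constant -1 does not affect log log M(r) ~ 2·log r. Hence ρ = 2.
Therefore ρ = 2.

Order ρ = 2.


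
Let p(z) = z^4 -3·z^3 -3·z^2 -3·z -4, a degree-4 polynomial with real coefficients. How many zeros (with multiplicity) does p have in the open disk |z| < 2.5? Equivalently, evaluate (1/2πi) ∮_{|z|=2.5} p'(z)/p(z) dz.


The zeros of p are: 4, (0 + 1i), (0 - 1i), -1.
Their magnitudes are: 4, 1, 1, 1.
Zeros with |z| < R = 2.5: (0 + 1i), (0 - 1i), -1.
Count = 3.
By the argument principle, (1/2πi) ∮_{|z|=R} p'(z)/p(z) dz equals exactly this count.

Number of zeros inside |z| < 2.5: 3.


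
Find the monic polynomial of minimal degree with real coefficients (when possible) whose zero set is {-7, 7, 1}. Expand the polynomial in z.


The polynomial is p(z) = ∏_{α ∈ S} (z − α), where S = {-7, 7, 1}.
Expanding the product yields: p(z) = z^3 -z^2 -49·z + 49.
The resulting polynomial has degree 3 and real coefficients as required.

p(z) = z^3 -z^2 -49·z + 49.


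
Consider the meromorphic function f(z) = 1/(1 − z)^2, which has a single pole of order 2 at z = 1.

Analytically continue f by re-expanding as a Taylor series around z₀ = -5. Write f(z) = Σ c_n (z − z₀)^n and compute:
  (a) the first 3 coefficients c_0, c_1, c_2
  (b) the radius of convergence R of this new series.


Let w = z − z₀, so z = z₀ + w.
Then 1 − z = 1 − (z₀ + w) = (1 − z₀) − w = 6 − w.
f(z) = 1/(6 − w)^2 = (1/(6)^2) · (1 − w/(6))^{−2}.
By the binomial series (1−u)^{−2} = Σ_{n≥0} C(n+1, 1) u^n for |u|<1, with u = w/(6):
  c_n = C(n+1, 1) / (6)^(n+2).
  c_0 = 1/(6)^2 = 1/36.
  c_1 = 2/(6)^3 = 1/108.
  c_2 = 3/(6)^4 = 1/432.
The series is valid for |w/d| < 1, i.e. |z − z₀| < |d|.
Radius of convergence: R = |1 − z₀| = |6| = 6 (distance from z₀ to the singularity z = 1).

c_0 = 1/36, c_1 = 1/108, c_2 = 1/432; R = 6.


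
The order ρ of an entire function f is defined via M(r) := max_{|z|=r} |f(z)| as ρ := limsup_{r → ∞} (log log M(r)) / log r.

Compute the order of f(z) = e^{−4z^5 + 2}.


|e^{−4z^5 + 2}| = e^{Re(-4·z^5) + 2} ≤ e^{4|z|^5 + 2} = e^{4r^5 + 2} on |z| = r, so ρ ≤ 5. Choosing z on |z|=r so that -4·z^5 is real positive (always possible by picking arg z appropriately) gives |f(z)| = e^{4r^5 + 2}, matching the bound. The additive constant 2 does not affect log log M(r) ~ 5·log r. Hence ρ = 5.
Therefore ρ = 5.

Order ρ = 5.


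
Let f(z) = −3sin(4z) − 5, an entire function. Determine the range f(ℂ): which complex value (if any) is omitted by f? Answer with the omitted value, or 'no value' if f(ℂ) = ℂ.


Little Picard bounds the complement of f(ℂ) to at most one point.
sin is entire and surjective onto ℂ: for every w ∈ ℂ, sin(ζ) = w has a solution ζ ∈ ℂ (e.g., via the complex inverse arcsin). With ζ = 4z this gives z = ζ/(4). Then -3·sin(4z) takes every value in -3·ℂ = ℂ, and adding -5 is a bijection of ℂ. So f is surjective and omits no value. (Note: only on the real line is sin bounded by [−1, 1].)

Omitted value: no value.


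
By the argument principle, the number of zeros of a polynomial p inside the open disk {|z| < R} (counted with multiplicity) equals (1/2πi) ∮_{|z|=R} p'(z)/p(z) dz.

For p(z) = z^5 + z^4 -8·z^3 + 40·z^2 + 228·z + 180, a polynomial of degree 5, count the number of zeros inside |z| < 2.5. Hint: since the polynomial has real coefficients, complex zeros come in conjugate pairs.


The zeros of p are: (-3 + 1i), (-3 - 1i), -1, (3 + 3i), (3 - 3i).
Their magnitudes are: 3.162, 3.162, 1, 4.243, 4.243.
Zeros with |z| < R = 2.5: -1.
Count = 1.
By the argument principle, (1/2πi) ∮_{|z|=R} p'(z)/p(z) dz equals exactly this count.

Number of zeros inside |z| < 2.5: 1.


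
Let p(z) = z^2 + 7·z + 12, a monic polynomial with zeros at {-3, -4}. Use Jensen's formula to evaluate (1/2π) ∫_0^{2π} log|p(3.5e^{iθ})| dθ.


Zeros: -4, -3; r = 3.5.
Inside |z| < r: -3. Outside (|z| ≥ r): -4.
p(0) = 12, so log|p(0)| = log(12) = 2.4849.
Apply Jensen: I(r) = log|p(0)| + Σ_k log(r/|z_k|), summed over zeros inside |z| < r.
  log(r/|z_k|) for z_k = -3: log(3.5/3) = 0.1542
  Outside zeros (-4) contribute nothing to the Jensen sum.
Sum over inside zeros: 0.1542.
I(r) = log|p(0)| + (inside sum) = 2.4849 + 0.1542 = 2.6391.
Note: since some zeros are outside |z| ≤ r, the simplified n·log(r) form does NOT apply — only the inside zeros contribute.

I(r) ≈ 2.6391.


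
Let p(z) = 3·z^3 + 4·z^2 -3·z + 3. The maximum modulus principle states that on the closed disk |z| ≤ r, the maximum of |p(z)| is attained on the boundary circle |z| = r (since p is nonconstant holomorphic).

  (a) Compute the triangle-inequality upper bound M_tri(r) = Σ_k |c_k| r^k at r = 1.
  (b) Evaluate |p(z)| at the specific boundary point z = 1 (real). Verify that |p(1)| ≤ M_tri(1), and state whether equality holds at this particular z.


Coefficients: c_0 = 3, c_1 = -3, c_2 = 4, c_3 = 3. Radius r = 1.
Part (a). Triangle bound: M_tri(r) = Σ_k |c_k| r^k
  = |3|·1^0 + |-3|·1^1 + |4|·1^2 + |3|·1^3
  = 3 + 3 + 4 + 3 = 13.
This bounds M(r) := max_{|z|=r} |p(z)| from above; equality holds iff all terms c_k z^k can be made to align in phase at a single z on |z|=r.
Part (b). At z = 1 (real, on the circle |z| = r):
  p(1) = (3)·1^0 + (-3)·1^1 + (4)·1^2 + (3)·1^3 = 7.
  |p(1)| = 7.
Check: |p(1)| = 7 ≤ 13 = M_tri(1). ✓ Equality does not hold at z = 1 (the coefficients have mixed signs, so the terms do not all align in phase there).

M_tri(1) = 13; |p(1)| = 7; equality at z=1: no.


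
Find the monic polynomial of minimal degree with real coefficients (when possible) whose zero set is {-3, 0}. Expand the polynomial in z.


The polynomial is p(z) = ∏_{α ∈ S} (z − α), where S = {-3, 0}.
Expanding the product yields: p(z) = z^2 + 3·z.
The resulting polynomial has degree 2 and real coefficients as required.

p(z) = z^2 + 3·z.


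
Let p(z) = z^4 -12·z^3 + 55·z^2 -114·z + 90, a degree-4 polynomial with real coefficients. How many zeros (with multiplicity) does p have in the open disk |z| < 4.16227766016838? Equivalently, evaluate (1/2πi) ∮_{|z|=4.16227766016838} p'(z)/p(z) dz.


The zeros of p are: 3, 3, (3 + 1i), (3 - 1i).
Their magnitudes are: 3, 3, 3.162, 3.162.
Zeros with |z| < R = 4.16227766016838: 3, 3, (3 + 1i), (3 - 1i).
Count = 4.
By the argument principle, (1/2πi) ∮_{|z|=R} p'(z)/p(z) dz equals exactly this count.

Number of zeros inside |z| < 4.16227766016838: 4.


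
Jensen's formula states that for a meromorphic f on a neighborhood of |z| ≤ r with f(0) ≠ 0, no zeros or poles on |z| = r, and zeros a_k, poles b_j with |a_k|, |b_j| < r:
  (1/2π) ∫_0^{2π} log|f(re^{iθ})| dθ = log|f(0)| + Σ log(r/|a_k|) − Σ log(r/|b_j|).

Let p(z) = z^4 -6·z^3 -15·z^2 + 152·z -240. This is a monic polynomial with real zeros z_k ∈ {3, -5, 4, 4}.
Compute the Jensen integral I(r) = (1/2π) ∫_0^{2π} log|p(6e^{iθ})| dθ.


Zeros: -5, 3, 4, 4; r = 6.
Inside |z| < r: -5, 3, 4, 4. Outside (|z| ≥ r): ∅.
p(0) = -240, so log|p(0)| = log(240) = 5.4806.
Apply Jensen: I(r) = log|p(0)| + Σ_k log(r/|z_k|), summed over zeros inside |z| < r.
  log(r/|z_k|) for z_k = 3: log(6/3) = 0.6931
  log(r/|z_k|) for z_k = -5: log(6/5) = 0.1823
  log(r/|z_k|) for z_k = 4: log(6/4) = 0.4055
  log(r/|z_k|) for z_k = 4: log(6/4) = 0.4055
Sum over inside zeros: 1.6864.
I(r) = log|p(0)| + (inside sum) = 5.4806 + 1.6864 = 7.1670.
Closed form (all zeros inside, monic): I(r) = n·log(r) = 4·log(6) = 7.1670. ✓

I(r) ≈ 7.1670.


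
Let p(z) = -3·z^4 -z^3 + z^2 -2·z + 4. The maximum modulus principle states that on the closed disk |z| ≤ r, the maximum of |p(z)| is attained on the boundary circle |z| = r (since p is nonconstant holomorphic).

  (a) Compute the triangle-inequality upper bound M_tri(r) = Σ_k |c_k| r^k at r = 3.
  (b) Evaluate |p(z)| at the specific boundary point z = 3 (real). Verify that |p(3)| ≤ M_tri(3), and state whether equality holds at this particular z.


Coefficients: c_0 = 4, c_1 = -2, c_2 = 1, c_3 = -1, c_4 = -3. Radius r = 3.
Part (a). Triangle bound: M_tri(r) = Σ_k |c_k| r^k
  = |4|·3^0 + |-2|·3^1 + |1|·3^2 + |-1|·3^3 + |-3|·3^4
  = 4 + 6 + 9 + 27 + 243 = 289.
This bounds M(r) := max_{|z|=r} |p(z)| from above; equality holds iff all terms c_k z^k can be made to align in phase at a single z on |z|=r.
Part (b). At z = 3 (real, on the circle |z| = r):
  p(3) = (4)·3^0 + (-2)·3^1 + (1)·3^2 + (-1)·3^3 + (-3)·3^4 = -263.
  |p(3)| = 263.
Check: |p(3)| = 263 ≤ 289 = M_tri(3). ✓ Equality does not hold at z = 3 (the coefficients have mixed signs, so the terms do not all align in phase there).

M_tri(3) = 289; |p(3)| = 263; equality at z=3: no.


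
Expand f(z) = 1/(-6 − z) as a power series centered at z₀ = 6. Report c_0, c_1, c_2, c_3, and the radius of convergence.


Let w = z − z₀, so z = z₀ + w.
Then -6 − z = -6 − (z₀ + w) = (-6 − z₀) − w = -12 − w.
f(z) = 1/(-12 − w) = (1/(-12)) · 1/(1 − w/(-12)) = Σ_{n≥0} w^n / (-12)^(n+1).
So c_n = 1/(-12)^(n+1):
  c_0 = 1/(-12)^1 = -1/12.
  c_1 = 1/(-12)^2 = 1/144.
  c_2 = 1/(-12)^3 = -1/1728.
  c_3 = 1/(-12)^4 = 1/20736.
The series is valid for |w/d| < 1, i.e. |z − z₀| < |d|.
Radius of convergence: R = |-6 − z₀| = |-12| = 12 (distance from z₀ to the singularity z = -6).

c_0 = -1/12, c_1 = 1/144, c_2 = -1/1728, c_3 = 1/20736; R = 12.


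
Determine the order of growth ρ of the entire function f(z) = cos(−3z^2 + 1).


Write cos(w) = (e^{iw} ± e^{−iw})/(2 or 2i), so |cos(w)| ≤ e^{|w|}. With w = −3z^2 + 1, |w| ≤ 3r^2 + 1 on |z|=r, giving M(r) ≤ e^{3r^2 + 1} and ρ ≤ 2. For the lower bound, choose z on |z|=r with -3z^2 purely imaginary of modulus 3r^2; then |cos(−3z^2 + 1)| grows like e^{3r^2}/2, so ρ ≥ 2. Hence ρ = 2.
Therefore ρ = 2.

Order ρ = 2.


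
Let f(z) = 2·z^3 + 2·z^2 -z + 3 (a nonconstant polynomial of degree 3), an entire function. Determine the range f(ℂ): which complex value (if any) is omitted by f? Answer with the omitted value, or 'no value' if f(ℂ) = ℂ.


Little Picard bounds the complement of f(ℂ) to at most one point.
For every w ∈ ℂ, the equation p(z) − w = 0 is a nonconstant polynomial in z and hence has at least one root by the fundamental theorem of algebra. So p is surjective onto ℂ, omitting no value.

Omitted value: no value.


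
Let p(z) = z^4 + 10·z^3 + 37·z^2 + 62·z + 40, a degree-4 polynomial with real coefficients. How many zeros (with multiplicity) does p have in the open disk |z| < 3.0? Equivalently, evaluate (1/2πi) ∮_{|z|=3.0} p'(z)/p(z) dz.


The zeros of p are: -4, (-2 + 1i), (-2 - 1i), -2.
Their magnitudes are: 4, 2.236, 2.236, 2.
Zeros with |z| < R = 3.0: (-2 + 1i), (-2 - 1i), -2.
Count = 3.
By the argument principle, (1/2πi) ∮_{|z|=R} p'(z)/p(z) dz equals exactly this count.

Number of zeros inside |z| < 3.0: 3.


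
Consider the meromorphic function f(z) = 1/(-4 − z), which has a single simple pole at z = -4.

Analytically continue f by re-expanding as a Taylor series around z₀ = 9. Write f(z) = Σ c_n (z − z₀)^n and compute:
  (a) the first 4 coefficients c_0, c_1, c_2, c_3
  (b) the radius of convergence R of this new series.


Let w = z − z₀, so z = z₀ + w.
Then -4 − z = -4 − (z₀ + w) = (-4 − z₀) − w = -13 − w.
f(z) = 1/(-13 − w) = (1/(-13)) · 1/(1 − w/(-13)) = Σ_{n≥0} w^n / (-13)^(n+1).
So c_n = 1/(-13)^(n+1):
  c_0 = 1/(-13)^1 = -1/13.
  c_1 = 1/(-13)^2 = 1/169.
  c_2 = 1/(-13)^3 = -1/2197.
  c_3 = 1/(-13)^4 = 1/28561.
The series is valid for |w/d| < 1, i.e. |z − z₀| < |d|.
Radius of convergence: R = |-4 − z₀| = |-13| = 13 (distance from z₀ to the singularity z = -4).

c_0 = -1/13, c_1 = 1/169, c_2 = -1/2197, c_3 = 1/28561; R = 13.


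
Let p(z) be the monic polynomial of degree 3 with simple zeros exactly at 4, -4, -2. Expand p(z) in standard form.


The polynomial is p(z) = ∏_{α ∈ S} (z − α), where S = {4, -4, -2}.
Expanding the product yields: p(z) = z^3 + 2·z^2 -16·z -32.
The resulting polynomial has degree 3 and real coefficients as required.

p(z) = z^3 + 2·z^2 -16·z -32.


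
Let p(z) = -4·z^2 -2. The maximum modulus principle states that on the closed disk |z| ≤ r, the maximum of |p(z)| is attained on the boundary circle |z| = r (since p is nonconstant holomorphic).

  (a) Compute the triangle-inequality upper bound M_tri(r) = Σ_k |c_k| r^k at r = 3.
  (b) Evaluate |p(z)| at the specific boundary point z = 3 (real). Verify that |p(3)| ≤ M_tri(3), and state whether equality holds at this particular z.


Coefficients: c_0 = -2, c_1 = 0, c_2 = -4. Radius r = 3.
Part (a). Triangle bound: M_tri(r) = Σ_k |c_k| r^k
  = |-2|·3^0 + |0|·3^1 + |-4|·3^2
  = 2 + 0 + 36 = 38.
This bounds M(r) := max_{|z|=r} |p(z)| from above; equality holds iff all terms c_k z^k can be made to align in phase at a single z on |z|=r.
Part (b). At z = 3 (real, on the circle |z| = r):
  p(3) = (-2)·3^0 + (0)·3^1 + (-4)·3^2 = -38.
  |p(3)| = 38.
Since all nonzero coefficients share the same sign, |p(3)| = 38 = M_tri(3); the triangle bound is attained at z = 3, so in fact M(r) = 38.

M_tri(3) = 38; |p(3)| = 38; equality at z=3: yes.


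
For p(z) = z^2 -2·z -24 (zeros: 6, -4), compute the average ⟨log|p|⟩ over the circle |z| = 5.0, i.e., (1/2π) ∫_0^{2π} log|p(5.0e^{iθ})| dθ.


Zeros: -4, 6; r = 5.0.
Inside |z| < r: -4. Outside (|z| ≥ r): 6.
p(0) = -24, so log|p(0)| = log(24) = 3.1781.
Apply Jensen: I(r) = log|p(0)| + Σ_k log(r/|z_k|), summed over zeros inside |z| < r.
  log(r/|z_k|) for z_k = -4: log(5.0/4) = 0.2231
  Outside zeros (6) contribute nothing to the Jensen sum.
Sum over inside zeros: 0.2231.
I(r) = log|p(0)| + (inside sum) = 3.1781 + 0.2231 = 3.4012.
Note: since some zeros are outside |z| ≤ r, the simplified n·log(r) form does NOT apply — only the inside zeros contribute.

I(r) ≈ 3.4012.


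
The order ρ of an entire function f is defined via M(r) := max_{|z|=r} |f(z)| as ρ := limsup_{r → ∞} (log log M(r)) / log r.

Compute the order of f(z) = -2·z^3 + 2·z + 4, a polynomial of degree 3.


|f(z)| ≤ Σ|c_k|·r^k = O(r^3) as r → ∞. Polynomial growth is O(e^{r^ε}) for every ε > 0 (since r^3/e^{r^ε} → 0), so ρ ≤ ε for all ε > 0, i.e. ρ = 0. Every nonconstant polynomial has order 0.
Therefore ρ = 0.

Order ρ = 0.


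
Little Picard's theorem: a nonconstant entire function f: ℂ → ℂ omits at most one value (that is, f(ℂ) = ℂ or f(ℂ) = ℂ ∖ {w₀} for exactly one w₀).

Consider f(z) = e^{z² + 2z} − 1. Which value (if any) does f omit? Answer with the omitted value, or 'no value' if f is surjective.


Little Picard bounds the complement of f(ℂ) to at most one point.
The exponent g(z) = z² + 2z is a nonconstant polynomial, hence surjective onto ℂ. So e^{g(z)} takes every value in {e^w : w ∈ ℂ} = ℂ ∖ {0}. Adding -1 shifts the range to ℂ ∖ {-1}. f omits exactly -1.

Omitted value: -1.


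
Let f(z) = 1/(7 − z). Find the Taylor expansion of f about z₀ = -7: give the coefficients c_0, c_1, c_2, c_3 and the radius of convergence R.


Let w = z − z₀, so z = z₀ + w.
Then 7 − z = 7 − (z₀ + w) = (7 − z₀) − w = 14 − w.
f(z) = 1/(14 − w) = (1/(14)) · 1/(1 − w/(14)) = Σ_{n≥0} w^n / (14)^(n+1).
So c_n = 1/(14)^(n+1):
  c_0 = 1/(14)^1 = 1/14.
  c_1 = 1/(14)^2 = 1/196.
  c_2 = 1/(14)^3 = 1/2744.
  c_3 = 1/(14)^4 = 1/38416.
The series is valid for |w/d| < 1, i.e. |z − z₀| < |d|.
Radius of convergence: R = |7 − z₀| = |14| = 14 (distance from z₀ to the singularity z = 7).

c_0 = 1/14, c_1 = 1/196, c_2 = 1/2744, c_3 = 1/38416; R = 14.


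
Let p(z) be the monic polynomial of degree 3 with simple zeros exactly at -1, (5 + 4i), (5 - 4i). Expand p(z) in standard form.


The polynomial is p(z) = ∏_{α ∈ S} (z − α), where S = {-1, (5 + 4i), (5 - 4i)}.
Expanding the product yields: p(z) = z^3 -9·z^2 + 31·z + 41.
Note conjugate pairs combine to real quadratics: (z − (5+4i))(z − (5−4i)) = z² − 10z + 41.
The resulting polynomial has degree 3 and real coefficients as required.

p(z) = z^3 -9·z^2 + 31·z + 41.


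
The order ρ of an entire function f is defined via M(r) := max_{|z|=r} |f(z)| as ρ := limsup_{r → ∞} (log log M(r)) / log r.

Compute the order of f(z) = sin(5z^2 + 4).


Write sin(w) = (e^{iw} ± e^{−iw})/(2 or 2i), so |sin(w)| ≤ e^{|w|}. With w = 5z^2 + 4, |w| ≤ 5r^2 + 4 on |z|=r, giving M(r) ≤ e^{5r^2 + 4} and ρ ≤ 2. For the lower bound, choose z on |z|=r with 5z^2 purely imaginary of modulus 5r^2; then |sin(5z^2 + 4)| grows like e^{5r^2}/2, so ρ ≥ 2. Hence ρ = 2.
Therefore ρ = 2.

Order ρ = 2.


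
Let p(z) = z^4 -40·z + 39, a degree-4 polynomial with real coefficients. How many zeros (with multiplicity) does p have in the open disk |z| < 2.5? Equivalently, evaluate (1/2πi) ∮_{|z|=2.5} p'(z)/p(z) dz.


The zeros of p are: 3, (-2 + 3i), (-2 - 3i), 1.
Their magnitudes are: 3, 3.606, 3.606, 1.
Zeros with |z| < R = 2.5: 1.
Count = 1.
By the argument principle, (1/2πi) ∮_{|z|=R} p'(z)/p(z) dz equals exactly this count.

Number of zeros inside |z| < 2.5: 1.


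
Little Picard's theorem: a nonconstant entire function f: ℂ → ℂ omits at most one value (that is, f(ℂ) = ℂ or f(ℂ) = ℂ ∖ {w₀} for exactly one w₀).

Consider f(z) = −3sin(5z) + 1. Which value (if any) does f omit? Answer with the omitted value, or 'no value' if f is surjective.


Little Picard bounds the complement of f(ℂ) to at most one point.
sin is entire and surjective onto ℂ: for every w ∈ ℂ, sin(ζ) = w has a solution ζ ∈ ℂ (e.g., via the complex inverse arcsin). With ζ = 5z this gives z = ζ/(5). Then -3·sin(5z) takes every value in -3·ℂ = ℂ, and adding 1 is a bijection of ℂ. So f is surjective and omits no value. (Note: only on the real line is sin bounded by [−1, 1].)

Omitted value: no value.
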